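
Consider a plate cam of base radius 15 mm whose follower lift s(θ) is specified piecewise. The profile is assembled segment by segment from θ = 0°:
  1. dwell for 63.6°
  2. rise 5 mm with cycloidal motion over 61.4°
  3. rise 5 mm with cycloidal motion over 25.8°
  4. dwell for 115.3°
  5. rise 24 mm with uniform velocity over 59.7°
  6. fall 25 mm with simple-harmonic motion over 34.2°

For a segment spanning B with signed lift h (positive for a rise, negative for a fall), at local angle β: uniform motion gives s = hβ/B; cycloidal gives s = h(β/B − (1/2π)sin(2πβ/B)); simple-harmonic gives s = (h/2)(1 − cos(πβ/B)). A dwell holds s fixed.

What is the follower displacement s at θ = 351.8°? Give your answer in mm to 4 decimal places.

seg 1 [0°–63.6°] dwell: s stays 0.0000
seg 2 [63.6°–125°] cycloidal, h=5: full span → s += 5 → s = 5.0000
seg 3 [125°–150.8°] cycloidal, h=5: full span → s += 5 → s = 10.0000
seg 4 [150.8°–266.1°] dwell: s stays 10.0000
seg 5 [266.1°–325.8°] uniform, h=24: full span → s += 24 → s = 34.0000
seg 6 [325.8°–360°] simple-harmonic, h=-25: θ=351.8° here. β=26, B=34.2. -25/2·(1 − cos(π·0.7602)) = -21.6184 → s = 12.3816

12.3816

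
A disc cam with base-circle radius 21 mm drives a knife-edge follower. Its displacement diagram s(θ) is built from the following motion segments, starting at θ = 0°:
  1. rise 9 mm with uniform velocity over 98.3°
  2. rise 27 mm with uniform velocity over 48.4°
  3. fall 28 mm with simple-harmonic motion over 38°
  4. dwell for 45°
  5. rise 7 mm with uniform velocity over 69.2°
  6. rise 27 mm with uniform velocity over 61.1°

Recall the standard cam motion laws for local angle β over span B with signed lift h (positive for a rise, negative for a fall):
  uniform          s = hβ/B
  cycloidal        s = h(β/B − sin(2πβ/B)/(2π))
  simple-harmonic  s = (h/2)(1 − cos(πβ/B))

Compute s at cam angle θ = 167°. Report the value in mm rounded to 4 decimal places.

seg 1 [0°–98.3°] uniform, h=9: full span → s += 9 → s = 9.0000
seg 2 [98.3°–146.7°] uniform, h=27: full span → s += 27 → s = 36.0000
seg 3 [146.7°–184.7°] simple-harmonic, h=-28: θ=167° here. β=20.3, B=38. -28/2·(1 − cos(π·0.5342)) = -15.5018 → s = 20.4982

20.4982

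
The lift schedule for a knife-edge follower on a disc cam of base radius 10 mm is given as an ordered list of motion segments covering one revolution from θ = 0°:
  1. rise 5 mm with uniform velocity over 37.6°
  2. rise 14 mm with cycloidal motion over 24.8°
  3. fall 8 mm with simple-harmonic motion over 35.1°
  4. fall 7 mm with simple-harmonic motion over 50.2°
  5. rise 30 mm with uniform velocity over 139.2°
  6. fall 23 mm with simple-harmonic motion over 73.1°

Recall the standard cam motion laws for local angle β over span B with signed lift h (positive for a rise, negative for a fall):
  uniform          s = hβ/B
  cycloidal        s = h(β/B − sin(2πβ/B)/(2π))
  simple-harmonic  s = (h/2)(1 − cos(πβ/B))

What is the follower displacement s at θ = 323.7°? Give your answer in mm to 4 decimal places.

seg 1 [0°–37.6°] uniform, h=5: full span → s += 5 → s = 5.0000
seg 2 [37.6°–62.4°] cycloidal, h=14: full span → s += 14 → s = 19.0000
seg 3 [62.4°–97.5°] simple-harmonic, h=-8: full span → s += -8 → s = 11.0000
seg 4 [97.5°–147.7°] simple-harmonic, h=-7: full span → s += -7 → s = 4.0000
seg 5 [147.7°–286.9°] uniform, h=30: full span → s += 30 → s = 34.0000
seg 6 [286.9°–360°] simple-harmonic, h=-23: θ=323.7° here. β=36.8, B=73.1. -23/2·(1 − cos(π·0.5034)) = -11.6236 → s = 22.3764

22.3764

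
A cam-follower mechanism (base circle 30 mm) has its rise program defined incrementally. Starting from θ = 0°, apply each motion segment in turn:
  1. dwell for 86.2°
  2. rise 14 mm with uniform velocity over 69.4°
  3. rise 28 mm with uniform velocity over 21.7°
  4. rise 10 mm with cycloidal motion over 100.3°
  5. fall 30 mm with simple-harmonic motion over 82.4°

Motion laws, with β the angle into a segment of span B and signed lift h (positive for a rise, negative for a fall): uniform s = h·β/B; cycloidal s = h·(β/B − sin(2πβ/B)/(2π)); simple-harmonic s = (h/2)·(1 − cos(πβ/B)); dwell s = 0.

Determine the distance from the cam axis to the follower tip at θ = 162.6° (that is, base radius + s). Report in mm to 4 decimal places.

seg 1 [0°–86.2°] dwell: s stays 0.0000
seg 2 [86.2°–155.6°] uniform, h=14: full span → s += 14 → s = 14.0000
seg 3 [155.6°–177.3°] uniform, h=28: θ=162.6° here. β=7, B=21.7. 28·7/21.7 = 9.0323 → s = 23.0323
radial distance = base radius + s = 30 + 23.0323 = 53.0323

53.0323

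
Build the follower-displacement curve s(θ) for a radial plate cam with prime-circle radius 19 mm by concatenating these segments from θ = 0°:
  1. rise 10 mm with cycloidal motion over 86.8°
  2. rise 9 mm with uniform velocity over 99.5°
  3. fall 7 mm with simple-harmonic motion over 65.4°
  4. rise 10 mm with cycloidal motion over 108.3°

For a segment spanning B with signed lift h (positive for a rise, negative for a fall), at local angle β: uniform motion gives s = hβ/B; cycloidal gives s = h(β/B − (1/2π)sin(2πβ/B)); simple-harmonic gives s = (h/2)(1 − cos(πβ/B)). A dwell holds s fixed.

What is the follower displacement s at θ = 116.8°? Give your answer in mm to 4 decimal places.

seg 1 [0°–86.8°] cycloidal, h=10: full span → s += 10 → s = 10.0000
seg 2 [86.8°–186.3°] uniform, h=9: θ=116.8° here. β=30, B=99.5. 9·30/99.5 = 2.7136 → s = 12.7136

12.7136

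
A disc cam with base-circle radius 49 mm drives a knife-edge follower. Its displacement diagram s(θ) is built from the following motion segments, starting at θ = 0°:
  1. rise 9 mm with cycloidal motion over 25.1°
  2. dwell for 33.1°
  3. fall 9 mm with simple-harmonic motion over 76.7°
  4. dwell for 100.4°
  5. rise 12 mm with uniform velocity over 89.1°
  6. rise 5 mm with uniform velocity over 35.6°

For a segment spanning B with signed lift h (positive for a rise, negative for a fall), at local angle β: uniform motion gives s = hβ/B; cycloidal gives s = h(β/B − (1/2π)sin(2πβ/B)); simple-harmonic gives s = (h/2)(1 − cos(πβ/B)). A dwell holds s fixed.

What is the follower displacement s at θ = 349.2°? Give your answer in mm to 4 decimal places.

seg 1 [0°–25.1°] cycloidal, h=9: full span → s += 9 → s = 9.0000
seg 2 [25.1°–58.2°] dwell: s stays 9.0000
seg 3 [58.2°–134.9°] simple-harmonic, h=-9: full span → s += -9 → s = 0.0000
seg 4 [134.9°–235.3°] dwell: s stays 0.0000
seg 5 [235.3°–324.4°] uniform, h=12: full span → s += 12 → s = 12.0000
seg 6 [324.4°–360°] uniform, h=5: θ=349.2° here. β=24.8, B=35.6. 5·24.8/35.6 = 3.4831 → s = 15.4831

15.4831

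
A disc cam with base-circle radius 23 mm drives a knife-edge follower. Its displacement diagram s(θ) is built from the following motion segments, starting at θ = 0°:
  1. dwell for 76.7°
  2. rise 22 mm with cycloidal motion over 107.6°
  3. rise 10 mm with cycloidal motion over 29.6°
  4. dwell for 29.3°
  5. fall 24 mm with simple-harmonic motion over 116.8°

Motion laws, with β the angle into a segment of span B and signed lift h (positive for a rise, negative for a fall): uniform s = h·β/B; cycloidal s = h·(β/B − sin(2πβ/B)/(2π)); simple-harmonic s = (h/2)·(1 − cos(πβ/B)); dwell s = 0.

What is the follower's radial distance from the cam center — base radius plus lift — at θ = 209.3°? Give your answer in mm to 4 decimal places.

seg 1 [0°–76.7°] dwell: s stays 0.0000
seg 2 [76.7°–184.3°] cycloidal, h=22: full span → s += 22 → s = 22.0000
seg 3 [184.3°–213.9°] cycloidal, h=10: θ=209.3° here. β=25, B=29.6. 10·(0.8446 − sin(2π·0.8446)/(2π)) = 9.7646 → s = 31.7646
radial distance = base radius + s = 23 + 31.7646 = 54.7646

54.7646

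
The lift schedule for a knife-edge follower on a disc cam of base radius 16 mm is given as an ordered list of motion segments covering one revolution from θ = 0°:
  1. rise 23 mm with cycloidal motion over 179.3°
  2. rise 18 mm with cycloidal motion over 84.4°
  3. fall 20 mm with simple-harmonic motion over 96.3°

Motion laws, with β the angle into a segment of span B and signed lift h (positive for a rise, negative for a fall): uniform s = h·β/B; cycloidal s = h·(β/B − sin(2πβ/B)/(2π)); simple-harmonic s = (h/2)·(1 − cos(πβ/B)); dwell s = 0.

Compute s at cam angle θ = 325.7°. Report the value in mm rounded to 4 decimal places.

seg 1 [0°–179.3°] cycloidal, h=23: full span → s += 23 → s = 23.0000
seg 2 [179.3°–263.7°] cycloidal, h=18: full span → s += 18 → s = 41.0000
seg 3 [263.7°–360°] simple-harmonic, h=-20: θ=325.7° here. β=62, B=96.3. -20/2·(1 − cos(π·0.6438)) = -14.3661 → s = 26.6339

26.6339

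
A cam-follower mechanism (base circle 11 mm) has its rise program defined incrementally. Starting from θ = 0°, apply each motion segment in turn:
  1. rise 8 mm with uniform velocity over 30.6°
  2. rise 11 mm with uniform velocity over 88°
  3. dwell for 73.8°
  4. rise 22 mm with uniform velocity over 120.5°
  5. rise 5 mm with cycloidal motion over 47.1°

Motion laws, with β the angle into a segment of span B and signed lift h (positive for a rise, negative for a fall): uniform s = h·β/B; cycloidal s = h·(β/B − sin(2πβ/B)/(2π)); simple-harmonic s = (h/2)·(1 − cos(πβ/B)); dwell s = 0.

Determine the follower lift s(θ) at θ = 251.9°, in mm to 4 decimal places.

seg 1 [0°–30.6°] uniform, h=8: full span → s += 8 → s = 8.0000
seg 2 [30.6°–118.6°] uniform, h=11: full span → s += 11 → s = 19.0000
seg 3 [118.6°–192.4°] dwell: s stays 19.0000
seg 4 [192.4°–312.9°] uniform, h=22: θ=251.9° here. β=59.5, B=120.5. 22·59.5/120.5 = 10.8631 → s = 29.8631

29.8631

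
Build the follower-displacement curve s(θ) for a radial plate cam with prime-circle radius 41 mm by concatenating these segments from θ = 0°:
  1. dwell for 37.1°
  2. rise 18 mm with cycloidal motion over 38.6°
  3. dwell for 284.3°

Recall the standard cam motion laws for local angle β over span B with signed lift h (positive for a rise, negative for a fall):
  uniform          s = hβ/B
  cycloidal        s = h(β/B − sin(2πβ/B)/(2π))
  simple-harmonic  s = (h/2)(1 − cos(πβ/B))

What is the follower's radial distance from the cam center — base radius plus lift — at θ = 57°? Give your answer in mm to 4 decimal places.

seg 1 [0°–37.1°] dwell: s stays 0.0000
seg 2 [37.1°–75.7°] cycloidal, h=18: θ=57° here. β=19.9, B=38.6. 18·(0.5155 − sin(2π·0.5155)/(2π)) = 9.5591 → s = 9.5591
radial distance = base radius + s = 41 + 9.5591 = 50.5591

50.5591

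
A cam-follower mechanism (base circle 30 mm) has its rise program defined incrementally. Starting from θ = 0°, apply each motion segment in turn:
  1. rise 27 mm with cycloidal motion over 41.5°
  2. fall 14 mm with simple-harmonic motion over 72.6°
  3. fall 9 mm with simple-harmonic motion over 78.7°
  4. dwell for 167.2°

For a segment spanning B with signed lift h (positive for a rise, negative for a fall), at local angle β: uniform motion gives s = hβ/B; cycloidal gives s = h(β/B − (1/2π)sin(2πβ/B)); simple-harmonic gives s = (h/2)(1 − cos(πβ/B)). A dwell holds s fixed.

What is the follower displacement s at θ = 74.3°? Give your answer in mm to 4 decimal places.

seg 1 [0°–41.5°] cycloidal, h=27: full span → s += 27 → s = 27.0000
seg 2 [41.5°–114.1°] simple-harmonic, h=-14: θ=74.3° here. β=32.8, B=72.6. -14/2·(1 − cos(π·0.4518)) = -5.9439 → s = 21.0561

21.0561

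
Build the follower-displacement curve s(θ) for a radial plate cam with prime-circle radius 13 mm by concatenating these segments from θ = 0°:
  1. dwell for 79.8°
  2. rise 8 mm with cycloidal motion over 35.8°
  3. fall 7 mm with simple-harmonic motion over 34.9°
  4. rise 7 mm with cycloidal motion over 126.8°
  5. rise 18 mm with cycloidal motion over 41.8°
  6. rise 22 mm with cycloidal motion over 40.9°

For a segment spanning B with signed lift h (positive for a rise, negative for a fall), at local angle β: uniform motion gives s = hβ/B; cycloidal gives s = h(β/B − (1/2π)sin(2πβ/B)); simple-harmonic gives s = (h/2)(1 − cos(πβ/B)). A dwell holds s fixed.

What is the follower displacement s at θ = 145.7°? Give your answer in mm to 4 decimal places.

seg 1 [0°–79.8°] dwell: s stays 0.0000
seg 2 [79.8°–115.6°] cycloidal, h=8: full span → s += 8 → s = 8.0000
seg 3 [115.6°–150.5°] simple-harmonic, h=-7: θ=145.7° here. β=30.1, B=34.9. -7/2·(1 − cos(π·0.8625)) = -6.6783 → s = 1.3217

1.3217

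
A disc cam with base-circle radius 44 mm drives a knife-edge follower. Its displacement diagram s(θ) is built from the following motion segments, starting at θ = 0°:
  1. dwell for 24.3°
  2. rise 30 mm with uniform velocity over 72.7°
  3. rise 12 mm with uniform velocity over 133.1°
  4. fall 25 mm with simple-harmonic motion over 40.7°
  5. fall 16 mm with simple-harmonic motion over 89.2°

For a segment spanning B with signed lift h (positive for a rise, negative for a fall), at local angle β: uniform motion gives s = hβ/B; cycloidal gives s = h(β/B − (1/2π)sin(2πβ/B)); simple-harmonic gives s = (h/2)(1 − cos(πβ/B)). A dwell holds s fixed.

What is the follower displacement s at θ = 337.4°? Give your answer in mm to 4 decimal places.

seg 1 [0°–24.3°] dwell: s stays 0.0000
seg 2 [24.3°–97°] uniform, h=30: full span → s += 30 → s = 30.0000
seg 3 [97°–230.1°] uniform, h=12: full span → s += 12 → s = 42.0000
seg 4 [230.1°–270.8°] simple-harmonic, h=-25: full span → s += -25 → s = 17.0000
seg 5 [270.8°–360°] simple-harmonic, h=-16: θ=337.4° here. β=66.6, B=89.2. -16/2·(1 − cos(π·0.7466)) = -13.5968 → s = 3.4032

3.4032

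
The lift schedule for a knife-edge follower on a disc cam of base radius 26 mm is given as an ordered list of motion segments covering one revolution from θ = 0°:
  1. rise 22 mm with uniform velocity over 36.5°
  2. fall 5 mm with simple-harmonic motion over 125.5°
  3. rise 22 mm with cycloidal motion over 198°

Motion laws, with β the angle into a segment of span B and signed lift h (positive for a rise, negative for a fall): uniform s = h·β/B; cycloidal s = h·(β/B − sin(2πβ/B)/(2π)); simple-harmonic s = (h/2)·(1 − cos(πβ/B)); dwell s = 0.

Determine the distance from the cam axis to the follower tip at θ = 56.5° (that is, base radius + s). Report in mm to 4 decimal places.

seg 1 [0°–36.5°] uniform, h=22: full span → s += 22 → s = 22.0000
seg 2 [36.5°–162°] simple-harmonic, h=-5: θ=56.5° here. β=20, B=125.5. -5/2·(1 − cos(π·0.1594)) = -0.3068 → s = 21.6932
radial distance = base radius + s = 26 + 21.6932 = 47.6932

47.6932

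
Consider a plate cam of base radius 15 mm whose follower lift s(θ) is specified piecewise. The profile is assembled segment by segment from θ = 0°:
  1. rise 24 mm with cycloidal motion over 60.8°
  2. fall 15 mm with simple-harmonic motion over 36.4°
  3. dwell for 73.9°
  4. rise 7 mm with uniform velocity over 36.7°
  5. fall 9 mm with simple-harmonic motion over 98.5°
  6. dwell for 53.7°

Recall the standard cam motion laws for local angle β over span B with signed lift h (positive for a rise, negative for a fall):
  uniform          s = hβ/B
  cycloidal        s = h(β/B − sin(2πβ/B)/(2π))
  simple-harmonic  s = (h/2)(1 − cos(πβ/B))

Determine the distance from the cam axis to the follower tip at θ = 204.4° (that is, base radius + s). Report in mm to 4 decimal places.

seg 1 [0°–60.8°] cycloidal, h=24: full span → s += 24 → s = 24.0000
seg 2 [60.8°–97.2°] simple-harmonic, h=-15: full span → s += -15 → s = 9.0000
seg 3 [97.2°–171.1°] dwell: s stays 9.0000
seg 4 [171.1°–207.8°] uniform, h=7: θ=204.4° here. β=33.3, B=36.7. 7·33.3/36.7 = 6.3515 → s = 15.3515
radial distance = base radius + s = 15 + 15.3515 = 30.3515

30.3515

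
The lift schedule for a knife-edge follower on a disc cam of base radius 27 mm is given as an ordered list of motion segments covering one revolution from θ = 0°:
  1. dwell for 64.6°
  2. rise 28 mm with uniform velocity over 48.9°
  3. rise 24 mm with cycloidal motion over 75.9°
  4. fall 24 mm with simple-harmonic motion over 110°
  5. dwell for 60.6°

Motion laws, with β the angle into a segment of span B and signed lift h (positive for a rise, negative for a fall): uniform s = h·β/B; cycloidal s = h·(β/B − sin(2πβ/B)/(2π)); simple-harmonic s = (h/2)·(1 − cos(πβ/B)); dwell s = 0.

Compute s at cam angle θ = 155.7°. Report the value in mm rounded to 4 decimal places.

seg 1 [0°–64.6°] dwell: s stays 0.0000
seg 2 [64.6°–113.5°] uniform, h=28: full span → s += 28 → s = 28.0000
seg 3 [113.5°–189.4°] cycloidal, h=24: θ=155.7° here. β=42.2, B=75.9. 24·(0.5560 − sin(2π·0.5560)/(2π)) = 14.6602 → s = 42.6602

42.6602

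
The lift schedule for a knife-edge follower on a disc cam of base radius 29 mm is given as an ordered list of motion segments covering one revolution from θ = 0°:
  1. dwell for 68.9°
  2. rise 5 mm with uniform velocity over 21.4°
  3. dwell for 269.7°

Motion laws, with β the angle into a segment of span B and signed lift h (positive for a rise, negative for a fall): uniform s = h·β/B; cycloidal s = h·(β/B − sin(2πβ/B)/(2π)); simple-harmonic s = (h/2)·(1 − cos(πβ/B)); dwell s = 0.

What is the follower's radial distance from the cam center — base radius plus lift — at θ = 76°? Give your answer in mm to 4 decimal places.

seg 1 [0°–68.9°] dwell: s stays 0.0000
seg 2 [68.9°–90.3°] uniform, h=5: θ=76° here. β=7.1, B=21.4. 5·7.1/21.4 = 1.6589 → s = 1.6589
radial distance = base radius + s = 29 + 1.6589 = 30.6589

30.6589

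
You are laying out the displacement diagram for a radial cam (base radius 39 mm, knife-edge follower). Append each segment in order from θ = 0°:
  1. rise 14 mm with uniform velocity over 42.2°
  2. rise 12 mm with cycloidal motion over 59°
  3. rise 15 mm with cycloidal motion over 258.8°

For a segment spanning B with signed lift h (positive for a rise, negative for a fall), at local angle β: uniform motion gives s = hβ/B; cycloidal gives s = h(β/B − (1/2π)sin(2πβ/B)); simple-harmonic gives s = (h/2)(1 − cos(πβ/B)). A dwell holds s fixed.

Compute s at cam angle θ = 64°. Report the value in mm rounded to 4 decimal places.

seg 1 [0°–42.2°] uniform, h=14: full span → s += 14 → s = 14.0000
seg 2 [42.2°–101.2°] cycloidal, h=12: θ=64° here. β=21.8, B=59. 12·(0.3695 − sin(2π·0.3695)/(2π)) = 3.0375 → s = 17.0375

17.0375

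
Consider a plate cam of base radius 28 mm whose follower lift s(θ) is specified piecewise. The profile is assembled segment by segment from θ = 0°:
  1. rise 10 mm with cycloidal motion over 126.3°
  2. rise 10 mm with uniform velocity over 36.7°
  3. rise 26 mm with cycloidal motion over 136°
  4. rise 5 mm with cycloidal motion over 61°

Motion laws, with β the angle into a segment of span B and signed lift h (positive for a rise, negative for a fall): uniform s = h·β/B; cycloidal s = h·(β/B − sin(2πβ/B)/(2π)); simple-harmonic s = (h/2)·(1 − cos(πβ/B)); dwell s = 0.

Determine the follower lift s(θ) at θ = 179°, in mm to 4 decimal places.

seg 1 [0°–126.3°] cycloidal, h=10: full span → s += 10 → s = 10.0000
seg 2 [126.3°–163°] uniform, h=10: full span → s += 10 → s = 20.0000
seg 3 [163°–299°] cycloidal, h=26: θ=179° here. β=16, B=136. 26·(0.1176 − sin(2π·0.1176)/(2π)) = 0.2711 → s = 20.2711

20.2711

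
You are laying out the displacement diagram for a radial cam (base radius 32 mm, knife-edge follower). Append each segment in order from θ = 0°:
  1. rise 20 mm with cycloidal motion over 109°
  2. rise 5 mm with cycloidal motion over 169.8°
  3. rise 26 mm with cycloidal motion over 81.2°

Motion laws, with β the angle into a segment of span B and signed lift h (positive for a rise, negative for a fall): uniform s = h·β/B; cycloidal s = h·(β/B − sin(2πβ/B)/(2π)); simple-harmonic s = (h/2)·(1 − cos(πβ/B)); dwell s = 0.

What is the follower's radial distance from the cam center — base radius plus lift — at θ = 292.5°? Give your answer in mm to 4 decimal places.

seg 1 [0°–109°] cycloidal, h=20: full span → s += 20 → s = 20.0000
seg 2 [109°–278.8°] cycloidal, h=5: full span → s += 5 → s = 25.0000
seg 3 [278.8°–360°] cycloidal, h=26: θ=292.5° here. β=13.7, B=81.2. 26·(0.1687 − sin(2π·0.1687)/(2π)) = 0.7767 → s = 25.7767
radial distance = base radius + s = 32 + 25.7767 = 57.7767

57.7767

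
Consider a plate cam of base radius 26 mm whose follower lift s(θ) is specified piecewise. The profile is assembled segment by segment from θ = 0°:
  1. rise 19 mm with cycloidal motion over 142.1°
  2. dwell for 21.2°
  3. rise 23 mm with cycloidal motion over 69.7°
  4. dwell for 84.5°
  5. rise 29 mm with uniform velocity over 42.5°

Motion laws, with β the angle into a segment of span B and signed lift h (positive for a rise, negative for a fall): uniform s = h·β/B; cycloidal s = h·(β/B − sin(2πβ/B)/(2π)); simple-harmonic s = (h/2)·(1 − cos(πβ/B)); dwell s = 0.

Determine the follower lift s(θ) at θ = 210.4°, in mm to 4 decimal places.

seg 1 [0°–142.1°] cycloidal, h=19: full span → s += 19 → s = 19.0000
seg 2 [142.1°–163.3°] dwell: s stays 19.0000
seg 3 [163.3°–233°] cycloidal, h=23: θ=210.4° here. β=47.1, B=69.7. 23·(0.6758 − sin(2π·0.6758)/(2π)) = 18.8117 → s = 37.8117

37.8117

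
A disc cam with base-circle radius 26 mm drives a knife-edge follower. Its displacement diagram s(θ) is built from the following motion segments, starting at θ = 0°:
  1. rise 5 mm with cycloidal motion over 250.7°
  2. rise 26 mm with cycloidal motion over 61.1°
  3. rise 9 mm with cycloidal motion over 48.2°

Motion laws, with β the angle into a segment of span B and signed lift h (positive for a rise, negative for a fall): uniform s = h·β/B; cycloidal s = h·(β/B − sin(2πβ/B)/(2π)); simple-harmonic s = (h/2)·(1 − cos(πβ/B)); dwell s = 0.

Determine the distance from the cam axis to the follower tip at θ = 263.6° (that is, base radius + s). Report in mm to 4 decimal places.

seg 1 [0°–250.7°] cycloidal, h=5: full span → s += 5 → s = 5.0000
seg 2 [250.7°–311.8°] cycloidal, h=26: θ=263.6° here. β=12.9, B=61.1. 26·(0.2111 − sin(2π·0.2111)/(2π)) = 1.4741 → s = 6.4741
radial distance = base radius + s = 26 + 6.4741 = 32.4741

32.4741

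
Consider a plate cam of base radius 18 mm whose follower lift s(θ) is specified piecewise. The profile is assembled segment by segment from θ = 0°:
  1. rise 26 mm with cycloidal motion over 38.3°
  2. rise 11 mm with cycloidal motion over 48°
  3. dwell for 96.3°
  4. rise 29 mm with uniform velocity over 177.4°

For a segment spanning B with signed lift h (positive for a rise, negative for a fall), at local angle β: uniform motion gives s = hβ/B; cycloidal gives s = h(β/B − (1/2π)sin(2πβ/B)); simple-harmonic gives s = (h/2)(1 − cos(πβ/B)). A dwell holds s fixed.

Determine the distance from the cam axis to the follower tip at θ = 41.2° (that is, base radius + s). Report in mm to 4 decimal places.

seg 1 [0°–38.3°] cycloidal, h=26: full span → s += 26 → s = 26.0000
seg 2 [38.3°–86.3°] cycloidal, h=11: θ=41.2° here. β=2.9, B=48. 11·(0.0604 − sin(2π·0.0604)/(2π)) = 0.0158 → s = 26.0158
radial distance = base radius + s = 18 + 26.0158 = 44.0158

44.0158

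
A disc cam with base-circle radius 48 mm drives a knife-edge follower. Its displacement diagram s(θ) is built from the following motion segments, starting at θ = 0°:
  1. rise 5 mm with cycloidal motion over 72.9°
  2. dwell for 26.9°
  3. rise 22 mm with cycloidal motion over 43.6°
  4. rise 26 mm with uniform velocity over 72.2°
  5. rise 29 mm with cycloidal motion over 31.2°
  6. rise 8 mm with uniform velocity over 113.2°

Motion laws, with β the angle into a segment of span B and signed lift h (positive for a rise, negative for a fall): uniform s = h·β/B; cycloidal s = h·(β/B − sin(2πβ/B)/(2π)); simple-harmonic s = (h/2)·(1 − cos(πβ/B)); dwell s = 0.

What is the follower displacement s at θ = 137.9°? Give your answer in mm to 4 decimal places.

seg 1 [0°–72.9°] cycloidal, h=5: full span → s += 5 → s = 5.0000
seg 2 [72.9°–99.8°] dwell: s stays 5.0000
seg 3 [99.8°–143.4°] cycloidal, h=22: θ=137.9° here. β=38.1, B=43.6. 22·(0.8739 − sin(2π·0.8739)/(2π)) = 21.7184 → s = 26.7184

26.7184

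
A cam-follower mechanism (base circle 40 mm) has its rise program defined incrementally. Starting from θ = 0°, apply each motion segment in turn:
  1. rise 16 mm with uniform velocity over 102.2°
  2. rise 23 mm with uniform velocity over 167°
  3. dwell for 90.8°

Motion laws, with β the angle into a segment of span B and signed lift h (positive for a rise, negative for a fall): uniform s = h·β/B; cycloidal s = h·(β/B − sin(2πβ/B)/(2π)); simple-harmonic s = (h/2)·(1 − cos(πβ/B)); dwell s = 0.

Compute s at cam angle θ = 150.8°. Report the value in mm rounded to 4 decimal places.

seg 1 [0°–102.2°] uniform, h=16: full span → s += 16 → s = 16.0000
seg 2 [102.2°–269.2°] uniform, h=23: θ=150.8° here. β=48.6, B=167. 23·48.6/167 = 6.6934 → s = 22.6934

22.6934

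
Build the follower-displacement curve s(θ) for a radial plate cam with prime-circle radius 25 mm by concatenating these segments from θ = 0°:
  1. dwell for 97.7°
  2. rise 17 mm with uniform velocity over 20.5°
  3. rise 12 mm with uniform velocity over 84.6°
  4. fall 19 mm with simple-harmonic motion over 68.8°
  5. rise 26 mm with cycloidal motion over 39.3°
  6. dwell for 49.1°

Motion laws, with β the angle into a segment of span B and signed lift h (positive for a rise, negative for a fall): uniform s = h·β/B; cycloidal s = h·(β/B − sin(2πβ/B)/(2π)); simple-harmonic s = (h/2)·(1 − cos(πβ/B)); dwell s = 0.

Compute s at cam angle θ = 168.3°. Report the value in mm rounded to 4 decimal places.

seg 1 [0°–97.7°] dwell: s stays 0.0000
seg 2 [97.7°–118.2°] uniform, h=17: full span → s += 17 → s = 17.0000
seg 3 [118.2°–202.8°] uniform, h=12: θ=168.3° here. β=50.1, B=84.6. 12·50.1/84.6 = 7.1064 → s = 24.1064

24.1064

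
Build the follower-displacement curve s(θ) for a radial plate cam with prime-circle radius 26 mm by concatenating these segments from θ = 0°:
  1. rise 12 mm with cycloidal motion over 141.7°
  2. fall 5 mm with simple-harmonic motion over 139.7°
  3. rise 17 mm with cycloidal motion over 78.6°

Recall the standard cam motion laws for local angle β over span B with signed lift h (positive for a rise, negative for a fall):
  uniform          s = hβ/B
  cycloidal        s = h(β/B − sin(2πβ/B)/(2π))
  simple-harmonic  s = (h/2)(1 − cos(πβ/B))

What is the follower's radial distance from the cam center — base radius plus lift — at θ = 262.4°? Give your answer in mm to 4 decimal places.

seg 1 [0°–141.7°] cycloidal, h=12: full span → s += 12 → s = 12.0000
seg 2 [141.7°–281.4°] simple-harmonic, h=-5: θ=262.4° here. β=120.7, B=139.7. -5/2·(1 − cos(π·0.8640)) = -4.7752 → s = 7.2248
radial distance = base radius + s = 26 + 7.2248 = 33.2248

33.2248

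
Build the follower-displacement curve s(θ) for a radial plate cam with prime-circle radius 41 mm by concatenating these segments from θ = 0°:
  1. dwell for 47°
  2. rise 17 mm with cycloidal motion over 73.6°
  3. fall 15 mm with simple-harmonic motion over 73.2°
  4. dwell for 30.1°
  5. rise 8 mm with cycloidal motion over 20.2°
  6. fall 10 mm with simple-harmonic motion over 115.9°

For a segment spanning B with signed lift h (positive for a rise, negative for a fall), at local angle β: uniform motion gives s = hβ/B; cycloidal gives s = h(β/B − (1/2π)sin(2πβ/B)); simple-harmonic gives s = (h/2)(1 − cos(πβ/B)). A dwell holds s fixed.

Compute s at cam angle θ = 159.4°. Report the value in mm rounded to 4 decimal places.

seg 1 [0°–47°] dwell: s stays 0.0000
seg 2 [47°–120.6°] cycloidal, h=17: full span → s += 17 → s = 17.0000
seg 3 [120.6°–193.8°] simple-harmonic, h=-15: θ=159.4° here. β=38.8, B=73.2. -15/2·(1 − cos(π·0.5301)) = -8.2071 → s = 8.7929

8.7929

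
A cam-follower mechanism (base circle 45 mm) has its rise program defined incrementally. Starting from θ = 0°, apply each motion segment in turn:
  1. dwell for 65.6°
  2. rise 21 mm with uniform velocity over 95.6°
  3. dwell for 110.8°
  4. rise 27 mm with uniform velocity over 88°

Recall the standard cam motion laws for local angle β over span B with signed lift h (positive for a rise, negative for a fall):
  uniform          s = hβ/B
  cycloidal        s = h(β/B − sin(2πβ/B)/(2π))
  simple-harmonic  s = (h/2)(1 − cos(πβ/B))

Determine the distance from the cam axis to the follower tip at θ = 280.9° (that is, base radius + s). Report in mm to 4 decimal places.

seg 1 [0°–65.6°] dwell: s stays 0.0000
seg 2 [65.6°–161.2°] uniform, h=21: full span → s += 21 → s = 21.0000
seg 3 [161.2°–272°] dwell: s stays 21.0000
seg 4 [272°–360°] uniform, h=27: θ=280.9° here. β=8.9, B=88. 27·8.9/88 = 2.7307 → s = 23.7307
radial distance = base radius + s = 45 + 23.7307 = 68.7307

68.7307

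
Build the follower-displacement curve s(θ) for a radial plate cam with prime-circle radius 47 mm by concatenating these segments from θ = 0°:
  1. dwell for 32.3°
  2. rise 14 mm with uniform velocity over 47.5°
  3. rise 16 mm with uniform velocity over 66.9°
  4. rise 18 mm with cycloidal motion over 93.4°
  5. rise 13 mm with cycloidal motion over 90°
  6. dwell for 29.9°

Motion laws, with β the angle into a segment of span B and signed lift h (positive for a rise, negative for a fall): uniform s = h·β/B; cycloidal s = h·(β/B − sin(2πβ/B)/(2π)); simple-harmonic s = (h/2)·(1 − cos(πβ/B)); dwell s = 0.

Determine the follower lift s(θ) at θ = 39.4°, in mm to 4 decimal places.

seg 1 [0°–32.3°] dwell: s stays 0.0000
seg 2 [32.3°–79.8°] uniform, h=14: θ=39.4° here. β=7.1, B=47.5. 14·7.1/47.5 = 2.0926 → s = 2.0926

2.0926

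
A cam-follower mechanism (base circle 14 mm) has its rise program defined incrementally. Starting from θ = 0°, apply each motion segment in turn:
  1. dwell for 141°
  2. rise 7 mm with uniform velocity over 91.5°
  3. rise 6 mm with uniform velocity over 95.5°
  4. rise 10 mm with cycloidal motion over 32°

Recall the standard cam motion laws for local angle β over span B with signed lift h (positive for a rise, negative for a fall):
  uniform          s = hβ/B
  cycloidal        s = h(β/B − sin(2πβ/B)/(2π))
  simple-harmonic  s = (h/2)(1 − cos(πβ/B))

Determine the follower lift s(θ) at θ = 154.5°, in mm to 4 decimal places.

seg 1 [0°–141°] dwell: s stays 0.0000
seg 2 [141°–232.5°] uniform, h=7: θ=154.5° here. β=13.5, B=91.5. 7·13.5/91.5 = 1.0328 → s = 1.0328

1.0328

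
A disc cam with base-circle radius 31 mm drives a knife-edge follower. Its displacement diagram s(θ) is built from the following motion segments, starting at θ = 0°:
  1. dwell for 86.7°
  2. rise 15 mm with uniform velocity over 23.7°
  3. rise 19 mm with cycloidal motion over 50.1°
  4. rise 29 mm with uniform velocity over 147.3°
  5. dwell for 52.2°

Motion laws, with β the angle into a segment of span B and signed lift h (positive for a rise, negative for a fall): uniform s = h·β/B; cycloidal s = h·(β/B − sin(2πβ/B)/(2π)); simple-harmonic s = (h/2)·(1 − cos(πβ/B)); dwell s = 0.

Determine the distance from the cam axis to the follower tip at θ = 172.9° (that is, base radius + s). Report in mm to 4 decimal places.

seg 1 [0°–86.7°] dwell: s stays 0.0000
seg 2 [86.7°–110.4°] uniform, h=15: full span → s += 15 → s = 15.0000
seg 3 [110.4°–160.5°] cycloidal, h=19: full span → s += 19 → s = 34.0000
seg 4 [160.5°–307.8°] uniform, h=29: θ=172.9° here. β=12.4, B=147.3. 29·12.4/147.3 = 2.4413 → s = 36.4413
radial distance = base radius + s = 31 + 36.4413 = 67.4413

67.4413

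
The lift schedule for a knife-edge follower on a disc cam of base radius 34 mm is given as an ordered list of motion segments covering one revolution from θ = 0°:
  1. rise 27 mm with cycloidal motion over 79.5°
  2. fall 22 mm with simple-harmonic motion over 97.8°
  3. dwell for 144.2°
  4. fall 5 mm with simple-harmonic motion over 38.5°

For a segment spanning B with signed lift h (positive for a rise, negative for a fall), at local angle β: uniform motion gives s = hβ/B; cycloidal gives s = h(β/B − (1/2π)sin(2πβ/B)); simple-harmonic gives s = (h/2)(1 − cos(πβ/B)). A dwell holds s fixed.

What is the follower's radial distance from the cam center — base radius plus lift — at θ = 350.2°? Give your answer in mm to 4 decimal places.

seg 1 [0°–79.5°] cycloidal, h=27: full span → s += 27 → s = 27.0000
seg 2 [79.5°–177.3°] simple-harmonic, h=-22: full span → s += -22 → s = 5.0000
seg 3 [177.3°–321.5°] dwell: s stays 5.0000
seg 4 [321.5°–360°] simple-harmonic, h=-5: θ=350.2° here. β=28.7, B=38.5. -5/2·(1 − cos(π·0.7455)) = -4.2423 → s = 0.7577
radial distance = base radius + s = 34 + 0.7577 = 34.7577

34.7577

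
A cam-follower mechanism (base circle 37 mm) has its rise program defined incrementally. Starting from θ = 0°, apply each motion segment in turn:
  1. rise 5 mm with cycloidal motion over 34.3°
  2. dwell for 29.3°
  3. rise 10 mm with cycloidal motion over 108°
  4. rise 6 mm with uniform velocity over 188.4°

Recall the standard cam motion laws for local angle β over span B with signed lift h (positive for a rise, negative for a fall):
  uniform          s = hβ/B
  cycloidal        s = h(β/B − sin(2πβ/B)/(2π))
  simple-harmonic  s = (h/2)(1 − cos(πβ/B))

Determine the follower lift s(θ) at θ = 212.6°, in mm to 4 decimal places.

seg 1 [0°–34.3°] cycloidal, h=5: full span → s += 5 → s = 5.0000
seg 2 [34.3°–63.6°] dwell: s stays 5.0000
seg 3 [63.6°–171.6°] cycloidal, h=10: full span → s += 10 → s = 15.0000
seg 4 [171.6°–360°] uniform, h=6: θ=212.6° here. β=41, B=188.4. 6·41/188.4 = 1.3057 → s = 16.3057

16.3057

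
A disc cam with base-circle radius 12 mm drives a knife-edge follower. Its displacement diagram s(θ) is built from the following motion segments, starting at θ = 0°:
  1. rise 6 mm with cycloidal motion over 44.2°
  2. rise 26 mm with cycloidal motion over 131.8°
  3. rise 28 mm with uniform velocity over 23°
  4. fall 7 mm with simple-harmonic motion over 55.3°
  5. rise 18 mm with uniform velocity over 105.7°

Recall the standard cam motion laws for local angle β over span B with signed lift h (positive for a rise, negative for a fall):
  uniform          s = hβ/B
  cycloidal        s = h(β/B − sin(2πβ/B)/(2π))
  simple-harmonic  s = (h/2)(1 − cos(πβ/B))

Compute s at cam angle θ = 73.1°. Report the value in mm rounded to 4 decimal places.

seg 1 [0°–44.2°] cycloidal, h=6: full span → s += 6 → s = 6.0000
seg 2 [44.2°–176°] cycloidal, h=26: θ=73.1° here. β=28.9, B=131.8. 26·(0.2193 − sin(2π·0.2193)/(2π)) = 1.6399 → s = 7.6399

7.6399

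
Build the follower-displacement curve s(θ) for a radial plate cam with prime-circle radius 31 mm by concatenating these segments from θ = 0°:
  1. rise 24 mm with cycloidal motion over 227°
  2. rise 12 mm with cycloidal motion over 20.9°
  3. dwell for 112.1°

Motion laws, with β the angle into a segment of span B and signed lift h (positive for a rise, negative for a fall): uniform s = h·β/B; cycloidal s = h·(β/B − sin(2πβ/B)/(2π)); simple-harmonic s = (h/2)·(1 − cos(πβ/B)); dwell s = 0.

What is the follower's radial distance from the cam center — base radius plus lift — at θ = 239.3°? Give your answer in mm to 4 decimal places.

seg 1 [0°–227°] cycloidal, h=24: full span → s += 24 → s = 24.0000
seg 2 [227°–247.9°] cycloidal, h=12: θ=239.3° here. β=12.3, B=20.9. 12·(0.5885 − sin(2π·0.5885)/(2π)) = 8.0705 → s = 32.0705
radial distance = base radius + s = 31 + 32.0705 = 63.0705

63.0705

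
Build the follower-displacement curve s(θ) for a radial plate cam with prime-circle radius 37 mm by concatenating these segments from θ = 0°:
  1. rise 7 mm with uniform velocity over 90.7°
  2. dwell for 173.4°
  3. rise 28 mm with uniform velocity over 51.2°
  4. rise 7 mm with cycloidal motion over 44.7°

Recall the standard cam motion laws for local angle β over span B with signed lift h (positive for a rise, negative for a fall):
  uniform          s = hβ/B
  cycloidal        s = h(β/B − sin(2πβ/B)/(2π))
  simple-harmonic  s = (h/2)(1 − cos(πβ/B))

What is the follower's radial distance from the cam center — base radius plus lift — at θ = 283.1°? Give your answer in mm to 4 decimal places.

seg 1 [0°–90.7°] uniform, h=7: full span → s += 7 → s = 7.0000
seg 2 [90.7°–264.1°] dwell: s stays 7.0000
seg 3 [264.1°–315.3°] uniform, h=28: θ=283.1° here. β=19, B=51.2. 28·19/51.2 = 10.3906 → s = 17.3906
radial distance = base radius + s = 37 + 17.3906 = 54.3906

54.3906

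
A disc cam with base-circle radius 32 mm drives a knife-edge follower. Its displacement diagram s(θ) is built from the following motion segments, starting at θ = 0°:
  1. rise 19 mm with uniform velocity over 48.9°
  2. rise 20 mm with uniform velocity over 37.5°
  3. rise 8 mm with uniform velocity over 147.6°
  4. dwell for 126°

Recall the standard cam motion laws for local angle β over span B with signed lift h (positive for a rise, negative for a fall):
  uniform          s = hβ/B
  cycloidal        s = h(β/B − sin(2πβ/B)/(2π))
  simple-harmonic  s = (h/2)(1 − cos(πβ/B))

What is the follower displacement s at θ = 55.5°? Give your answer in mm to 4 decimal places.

seg 1 [0°–48.9°] uniform, h=19: full span → s += 19 → s = 19.0000
seg 2 [48.9°–86.4°] uniform, h=20: θ=55.5° here. β=6.6, B=37.5. 20·6.6/37.5 = 3.5200 → s = 22.5200

22.5200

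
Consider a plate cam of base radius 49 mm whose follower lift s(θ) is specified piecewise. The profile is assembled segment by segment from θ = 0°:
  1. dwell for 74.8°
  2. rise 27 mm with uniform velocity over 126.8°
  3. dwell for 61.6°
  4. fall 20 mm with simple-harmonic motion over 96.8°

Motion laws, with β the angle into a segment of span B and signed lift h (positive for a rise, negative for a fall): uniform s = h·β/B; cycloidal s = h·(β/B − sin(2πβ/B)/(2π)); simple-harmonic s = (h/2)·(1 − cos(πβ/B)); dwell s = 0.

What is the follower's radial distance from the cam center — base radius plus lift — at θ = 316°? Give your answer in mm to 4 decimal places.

seg 1 [0°–74.8°] dwell: s stays 0.0000
seg 2 [74.8°–201.6°] uniform, h=27: full span → s += 27 → s = 27.0000
seg 3 [201.6°–263.2°] dwell: s stays 27.0000
seg 4 [263.2°–360°] simple-harmonic, h=-20: θ=316° here. β=52.8, B=96.8. -20/2·(1 − cos(π·0.5455)) = -11.4231 → s = 15.5769
radial distance = base radius + s = 49 + 15.5769 = 64.5769

64.5769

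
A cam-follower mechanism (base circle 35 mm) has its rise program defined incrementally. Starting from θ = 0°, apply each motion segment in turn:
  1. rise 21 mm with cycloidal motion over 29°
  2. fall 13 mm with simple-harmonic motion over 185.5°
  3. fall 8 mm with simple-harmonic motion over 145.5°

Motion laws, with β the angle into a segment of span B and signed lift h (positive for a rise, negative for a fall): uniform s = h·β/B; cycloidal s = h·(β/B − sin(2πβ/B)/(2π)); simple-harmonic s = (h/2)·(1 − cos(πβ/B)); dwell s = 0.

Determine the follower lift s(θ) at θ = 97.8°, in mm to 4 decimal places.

seg 1 [0°–29°] cycloidal, h=21: full span → s += 21 → s = 21.0000
seg 2 [29°–214.5°] simple-harmonic, h=-13: θ=97.8° here. β=68.8, B=185.5. -13/2·(1 − cos(π·0.3709)) = -3.9352 → s = 17.0648

17.0648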